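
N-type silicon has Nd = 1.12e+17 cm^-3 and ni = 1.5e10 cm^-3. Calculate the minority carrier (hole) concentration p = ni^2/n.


Step 1: Since Nd >> ni, n ≈ Nd = 1.12e+17 cm^-3
Step 2: p = ni^2 / n = (1.5e10)^2 / 1.12e+17
Step 3: p = 2.25e20 / 1.12e+17 = 2.01e+03 cm^-3

2.01e+03


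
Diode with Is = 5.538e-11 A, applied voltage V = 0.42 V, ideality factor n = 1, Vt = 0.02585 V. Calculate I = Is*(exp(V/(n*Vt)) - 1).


Step 1: V/(n*Vt) = 0.42/(1*0.02585) = 16.2476
Step 2: exp(16.2476) = 1.1383e+07
Step 3: I = 5.538e-11 * (1.1383e+07 - 1) = 6.30e-04 A

6.30e-04


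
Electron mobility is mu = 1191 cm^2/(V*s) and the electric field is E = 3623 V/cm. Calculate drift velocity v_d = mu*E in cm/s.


Step 1: v_d = mu * E
Step 2: v_d = 1191 * 3623 = 4314993
Step 3: v_d = 4.31e+06 cm/s

4.31e+06


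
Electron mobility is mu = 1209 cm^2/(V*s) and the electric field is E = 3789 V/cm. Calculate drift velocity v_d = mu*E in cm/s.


Step 1: v_d = mu * E
Step 2: v_d = 1209 * 3789 = 4580901
Step 3: v_d = 4.58e+06 cm/s

4.58e+06


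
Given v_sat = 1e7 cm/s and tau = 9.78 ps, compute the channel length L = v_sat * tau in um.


Step 1: tau in seconds = 9.78 ps * 1e-12 = 9.7800e-12 s
Step 2: L = v_sat * tau = 1e7 * 9.7800e-12 = 9.7800e-05 cm
Step 3: L in um = 9.7800e-05 * 1e4 = 0.978 um

0.978


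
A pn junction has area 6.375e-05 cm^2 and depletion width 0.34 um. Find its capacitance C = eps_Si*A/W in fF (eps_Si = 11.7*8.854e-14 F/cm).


Step 1: eps_Si = 11.7 * 8.854e-14 = 1.035918e-12 F/cm
Step 2: W in cm = 0.34 * 1e-4 = 3.40e-05 cm
Step 3: C = 1.035918e-12 * 6.375e-05 / 3.40e-05 = 1.942346e-12 F
Step 4: C = 1942.35 fF

1942.35


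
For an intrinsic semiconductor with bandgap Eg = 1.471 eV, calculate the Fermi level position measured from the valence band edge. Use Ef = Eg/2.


Step 1: For an intrinsic semiconductor, the Fermi level sits at midgap.
Step 2: Ef = Eg / 2 = 1.471 / 2 = 0.7355 eV

0.7355


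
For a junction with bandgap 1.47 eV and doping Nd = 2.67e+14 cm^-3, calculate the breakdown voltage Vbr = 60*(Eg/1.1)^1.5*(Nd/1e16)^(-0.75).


Step 1: Eg/1.1 = 1.47/1.1 = 1.336364
Step 2: (Eg/1.1)^1.5 = 1.336364^1.5 = 1.544853
Step 3: (Nd/1e16)^(-0.75) = (0.0267)^(-0.75) = 15.139675
Step 4: Vbr = 60 * 1.544853 * 15.139675 = 1403.3 V

1403.3


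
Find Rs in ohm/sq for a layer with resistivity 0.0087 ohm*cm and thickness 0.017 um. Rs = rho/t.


Step 1: Convert thickness to cm: t = 0.017 um = 1.7000e-06 cm
Step 2: Rs = rho / t = 0.0087 / 1.7000e-06
Step 3: Rs = 5117.6 ohm/sq

5117.6


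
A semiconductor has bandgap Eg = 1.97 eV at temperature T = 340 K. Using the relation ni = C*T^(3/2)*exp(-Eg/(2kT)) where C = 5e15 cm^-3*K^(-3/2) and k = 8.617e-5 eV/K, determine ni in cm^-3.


Step 1: Compute kT = 8.617e-5 * 340 = 0.0292978 eV
Step 2: Exponent = -Eg/(2kT) = -1.97/(2*0.0292978) = -33.62027
Step 3: T^(3/2) = 340^1.5 = 6269.29
Step 4: ni = 5e15 * 6269.29 * exp(-33.62027) = 7.85e+04 cm^-3

7.85e+04


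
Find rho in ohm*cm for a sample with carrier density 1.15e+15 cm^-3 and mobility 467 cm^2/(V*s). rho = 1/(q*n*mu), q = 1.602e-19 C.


Step 1: sigma = q * n * mu = 1.602e-19 * 1.15e+15 * 467 = 8.60354e-02 S/cm
Step 2: rho = 1 / sigma = 1 / 8.60354e-02 = 11.62 ohm*cm

11.62


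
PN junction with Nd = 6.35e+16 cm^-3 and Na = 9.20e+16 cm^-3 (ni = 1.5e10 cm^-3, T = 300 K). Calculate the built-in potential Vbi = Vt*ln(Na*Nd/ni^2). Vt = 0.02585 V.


Step 1: Compute Na*Nd/ni^2 = 9.20e+16 * 6.35e+16 / (1.5e10)^2 = 2.5964e+13
Step 2: ln(2.5964e+13) = 30.8877
Step 3: Vbi = 0.02585 * 30.8877 = 0.798 V

0.798


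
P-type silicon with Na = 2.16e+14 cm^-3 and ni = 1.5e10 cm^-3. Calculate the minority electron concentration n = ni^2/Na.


Step 1: Majority hole concentration p ≈ Na = 2.16e+14 cm^-3
Step 2: n = ni^2 / Na = (1.5e10)^2 / 2.16e+14
Step 3: n = 1.04e+06 cm^-3

1.04e+06


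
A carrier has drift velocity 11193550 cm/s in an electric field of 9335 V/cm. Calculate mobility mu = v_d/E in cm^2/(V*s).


Step 1: mu = v_d / E
Step 2: mu = 11193550 / 9335
Step 3: mu = 1199.09 cm^2/(V*s)

1199.09


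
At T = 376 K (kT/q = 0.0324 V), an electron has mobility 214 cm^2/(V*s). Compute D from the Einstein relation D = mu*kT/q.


Step 1: D = mu * (kT/q)
Step 2: D = 214 * 0.0324
Step 3: D = 6.93 cm^2/s

6.93


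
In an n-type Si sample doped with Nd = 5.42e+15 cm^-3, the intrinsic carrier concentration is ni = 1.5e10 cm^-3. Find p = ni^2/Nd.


Step 1: Since Nd >> ni, n ≈ Nd = 5.42e+15 cm^-3
Step 2: p = ni^2 / n = (1.5e10)^2 / 5.42e+15
Step 3: p = 2.25e20 / 5.42e+15 = 4.15e+04 cm^-3

4.15e+04


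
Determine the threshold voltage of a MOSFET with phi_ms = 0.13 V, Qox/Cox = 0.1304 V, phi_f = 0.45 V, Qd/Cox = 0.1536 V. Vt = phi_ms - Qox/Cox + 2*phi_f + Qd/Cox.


Step 1: Vt = phi_ms - Qox/Cox + 2*phi_f + Qd/Cox
Step 2: Vt = 0.13 - 0.1304 + 2*0.45 + 0.1536
Step 3: Vt = 0.13 - 0.1304 + 0.9 + 0.1536
Step 4: Vt = 1.0532 V

1.0532


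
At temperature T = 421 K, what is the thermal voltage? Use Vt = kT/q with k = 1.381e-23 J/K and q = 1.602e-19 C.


Step 1: kT = 1.381e-23 * 421 = 5.81401e-21 J
Step 2: Vt = kT/q = 5.81401e-21 / 1.602e-19
Step 3: Vt = 0.03629 V

0.03629


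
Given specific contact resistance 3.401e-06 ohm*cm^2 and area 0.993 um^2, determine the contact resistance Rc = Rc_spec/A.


Step 1: Convert area to cm^2: 0.993 um^2 = 9.9300e-09 cm^2
Step 2: Rc = Rc_spec / A = 3.401e-06 / 9.9300e-09
Step 3: Rc = 3.42e+02 ohms

3.42e+02


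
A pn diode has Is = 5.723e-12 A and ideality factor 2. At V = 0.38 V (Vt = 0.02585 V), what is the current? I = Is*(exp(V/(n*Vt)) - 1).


Step 1: V/(n*Vt) = 0.38/(2*0.02585) = 7.3501
Step 2: exp(7.3501) = 1.5564e+03
Step 3: I = 5.723e-12 * (1.5564e+03 - 1) = 8.90e-09 A

8.90e-09


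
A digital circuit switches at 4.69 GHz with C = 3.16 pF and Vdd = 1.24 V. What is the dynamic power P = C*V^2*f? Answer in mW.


Step 1: V^2 = 1.24^2 = 1.5376 V^2
Step 2: P = C*V^2*f = 3.16e-12 F * 1.5376 * 4.69e9 Hz
Step 3: P = 2.278784704e-02 W
Step 4: P = 22.788 mW

22.788


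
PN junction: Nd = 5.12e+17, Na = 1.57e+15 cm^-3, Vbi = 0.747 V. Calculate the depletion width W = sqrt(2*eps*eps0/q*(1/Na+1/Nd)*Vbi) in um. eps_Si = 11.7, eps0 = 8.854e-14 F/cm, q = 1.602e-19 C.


Step 1: 1/Na + 1/Nd = 1/1.57e+15 + 1/5.12e+17 = 6.38896e-16
Step 2: 2*eps*eps0/q = 2*11.7*8.854e-14/1.602e-19 = 1.293281e+07
Step 3: W^2 = 1.293281e+07 * 6.38896e-16 * 0.747 = 6.17225e-09
Step 4: W = sqrt(6.17225e-09) = 7.856e-05 cm = 0.7856 um

0.7856


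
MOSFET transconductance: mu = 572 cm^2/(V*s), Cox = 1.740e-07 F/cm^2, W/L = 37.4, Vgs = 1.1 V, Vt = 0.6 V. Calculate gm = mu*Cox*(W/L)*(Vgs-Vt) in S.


Step 1: Vov = Vgs - Vt = 1.1 - 0.6 = 0.5 V
Step 2: gm = mu * Cox * (W/L) * Vov
Step 3: gm = 572 * 1.740e-07 * 37.4 * 0.5 = 1.86e-03 S

1.86e-03


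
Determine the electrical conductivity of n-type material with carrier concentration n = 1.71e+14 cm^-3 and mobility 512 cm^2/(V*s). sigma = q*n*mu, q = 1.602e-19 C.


Step 1: sigma = q * n * mu
Step 2: sigma = 1.602e-19 * 1.71e+14 * 512
Step 3: sigma = 1.403e-02 S/cm

1.403e-02


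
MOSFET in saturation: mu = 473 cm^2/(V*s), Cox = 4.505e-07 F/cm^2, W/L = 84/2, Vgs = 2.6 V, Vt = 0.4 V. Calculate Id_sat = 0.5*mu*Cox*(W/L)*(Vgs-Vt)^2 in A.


Step 1: Overdrive voltage Vov = Vgs - Vt = 2.6 - 0.4 = 2.2 V
Step 2: W/L = 84/2 = 42
Step 3: Id = 0.5 * 473 * 4.505e-07 * 42 * 2.2^2
Step 4: Id = 2.17e-02 A

2.17e-02


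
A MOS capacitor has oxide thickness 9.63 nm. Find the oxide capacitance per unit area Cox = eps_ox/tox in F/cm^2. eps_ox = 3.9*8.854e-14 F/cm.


Step 1: eps_ox = 3.9 * 8.854e-14 = 3.45306e-13 F/cm
Step 2: tox in cm = 9.63 nm * 1e-7 = 9.6300e-07 cm
Step 3: Cox = 3.45306e-13 / 9.6300e-07 = 3.59e-07 F/cm^2

3.59e-07


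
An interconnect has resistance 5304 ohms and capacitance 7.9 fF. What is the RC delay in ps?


Step 1: tau = R * C
Step 2: tau = 5304 * 7.9 fF = 5304 * 7.9e-15 F
Step 3: tau = 4.19016e-11 s = 41.9016 ps

41.9016


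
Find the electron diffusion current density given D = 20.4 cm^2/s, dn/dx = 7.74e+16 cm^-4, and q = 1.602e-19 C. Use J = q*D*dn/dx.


Step 1: J = q * D * (dn/dx)
Step 2: J = 1.602e-19 * 20.4 * 7.74e+16
Step 3: J = 2.53e-01 A/cm^2

2.53e-01


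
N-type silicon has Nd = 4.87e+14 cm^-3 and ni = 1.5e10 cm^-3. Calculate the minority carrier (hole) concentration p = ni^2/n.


Step 1: Since Nd >> ni, n ≈ Nd = 4.87e+14 cm^-3
Step 2: p = ni^2 / n = (1.5e10)^2 / 4.87e+14
Step 3: p = 2.25e20 / 4.87e+14 = 4.62e+05 cm^-3

4.62e+05


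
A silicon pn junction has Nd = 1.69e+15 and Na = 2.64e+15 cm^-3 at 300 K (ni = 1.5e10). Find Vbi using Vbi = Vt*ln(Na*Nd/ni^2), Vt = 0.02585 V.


Step 1: Compute Na*Nd/ni^2 = 2.64e+15 * 1.69e+15 / (1.5e10)^2 = 1.9829e+10
Step 2: ln(1.9829e+10) = 23.7104
Step 3: Vbi = 0.02585 * 23.7104 = 0.613 V

0.613


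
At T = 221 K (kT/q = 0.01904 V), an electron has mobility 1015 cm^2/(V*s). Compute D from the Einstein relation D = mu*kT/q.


Step 1: D = mu * (kT/q)
Step 2: D = 1015 * 0.01904
Step 3: D = 19.33 cm^2/s

19.33


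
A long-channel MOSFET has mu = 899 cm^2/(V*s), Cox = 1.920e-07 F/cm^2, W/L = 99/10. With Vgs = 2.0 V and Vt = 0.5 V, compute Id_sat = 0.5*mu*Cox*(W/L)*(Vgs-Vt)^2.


Step 1: Overdrive voltage Vov = Vgs - Vt = 2.0 - 0.5 = 1.5 V
Step 2: W/L = 99/10 = 9.9
Step 3: Id = 0.5 * 899 * 1.920e-07 * 9.9 * 1.5^2
Step 4: Id = 1.92e-03 A

1.92e-03


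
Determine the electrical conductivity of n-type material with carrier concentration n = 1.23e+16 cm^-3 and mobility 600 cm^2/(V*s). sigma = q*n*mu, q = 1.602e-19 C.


Step 1: sigma = q * n * mu
Step 2: sigma = 1.602e-19 * 1.23e+16 * 600
Step 3: sigma = 1.182e+00 S/cm

1.182e+00


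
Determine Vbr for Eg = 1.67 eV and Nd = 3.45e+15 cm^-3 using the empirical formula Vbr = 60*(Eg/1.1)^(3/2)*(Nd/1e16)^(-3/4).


Step 1: Eg/1.1 = 1.67/1.1 = 1.518182
Step 2: (Eg/1.1)^1.5 = 1.518182^1.5 = 1.870621
Step 3: (Nd/1e16)^(-0.75) = (0.345)^(-0.75) = 2.221446
Step 4: Vbr = 60 * 1.870621 * 2.221446 = 249.3 V

249.3


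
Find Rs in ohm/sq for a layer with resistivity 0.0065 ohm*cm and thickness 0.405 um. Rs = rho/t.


Step 1: Convert thickness to cm: t = 0.405 um = 4.0500e-05 cm
Step 2: Rs = rho / t = 0.0065 / 4.0500e-05
Step 3: Rs = 160.5 ohm/sq

160.5


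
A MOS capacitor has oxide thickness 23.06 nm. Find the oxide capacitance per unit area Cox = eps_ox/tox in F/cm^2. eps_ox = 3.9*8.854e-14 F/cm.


Step 1: eps_ox = 3.9 * 8.854e-14 = 3.45306e-13 F/cm
Step 2: tox in cm = 23.06 nm * 1e-7 = 2.3060e-06 cm
Step 3: Cox = 3.45306e-13 / 2.3060e-06 = 1.50e-07 F/cm^2

1.50e-07


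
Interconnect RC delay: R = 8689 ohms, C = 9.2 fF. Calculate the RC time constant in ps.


Step 1: tau = R * C
Step 2: tau = 8689 * 9.2 fF = 8689 * 9.2e-15 F
Step 3: tau = 7.99388e-11 s = 79.9388 ps

79.9388


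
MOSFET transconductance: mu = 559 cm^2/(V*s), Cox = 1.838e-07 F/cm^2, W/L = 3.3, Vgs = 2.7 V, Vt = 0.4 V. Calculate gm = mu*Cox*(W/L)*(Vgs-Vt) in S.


Step 1: Vov = Vgs - Vt = 2.7 - 0.4 = 2.3 V
Step 2: gm = mu * Cox * (W/L) * Vov
Step 3: gm = 559 * 1.838e-07 * 3.3 * 2.3 = 7.80e-04 S

7.80e-04


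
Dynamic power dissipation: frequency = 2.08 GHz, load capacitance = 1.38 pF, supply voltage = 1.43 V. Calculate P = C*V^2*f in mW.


Step 1: V^2 = 1.43^2 = 2.0449 V^2
Step 2: P = C*V^2*f = 1.38e-12 F * 2.0449 * 2.08e9 Hz
Step 3: P = 5.86968096e-03 W
Step 4: P = 5.87 mW

5.87


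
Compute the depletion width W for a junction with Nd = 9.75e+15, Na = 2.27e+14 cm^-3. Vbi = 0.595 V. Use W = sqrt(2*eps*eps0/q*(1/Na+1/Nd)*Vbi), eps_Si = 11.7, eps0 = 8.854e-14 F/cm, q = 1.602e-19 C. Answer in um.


Step 1: 1/Na + 1/Nd = 1/2.27e+14 + 1/9.75e+15 = 4.50785e-15
Step 2: 2*eps*eps0/q = 2*11.7*8.854e-14/1.602e-19 = 1.293281e+07
Step 3: W^2 = 1.293281e+07 * 4.50785e-15 * 0.595 = 3.46880e-08
Step 4: W = sqrt(3.46880e-08) = 1.862e-04 cm = 1.862 um

1.862


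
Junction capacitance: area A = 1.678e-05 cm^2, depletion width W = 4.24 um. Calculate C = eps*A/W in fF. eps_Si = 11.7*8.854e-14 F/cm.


Step 1: eps_Si = 11.7 * 8.854e-14 = 1.035918e-12 F/cm
Step 2: W in cm = 4.24 * 1e-4 = 4.24e-04 cm
Step 3: C = 1.035918e-12 * 1.678e-05 / 4.24e-04 = 4.099694e-14 F
Step 4: C = 41.0 fF

41.0


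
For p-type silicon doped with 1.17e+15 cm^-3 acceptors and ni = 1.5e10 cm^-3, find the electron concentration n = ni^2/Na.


Step 1: Majority hole concentration p ≈ Na = 1.17e+15 cm^-3
Step 2: n = ni^2 / Na = (1.5e10)^2 / 1.17e+15
Step 3: n = 1.92e+05 cm^-3

1.92e+05


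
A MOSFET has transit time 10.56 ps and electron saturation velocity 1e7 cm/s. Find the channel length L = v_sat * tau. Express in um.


Step 1: tau in seconds = 10.56 ps * 1e-12 = 1.0560e-11 s
Step 2: L = v_sat * tau = 1e7 * 1.0560e-11 = 1.0560e-04 cm
Step 3: L in um = 1.0560e-04 * 1e4 = 1.056 um

1.056


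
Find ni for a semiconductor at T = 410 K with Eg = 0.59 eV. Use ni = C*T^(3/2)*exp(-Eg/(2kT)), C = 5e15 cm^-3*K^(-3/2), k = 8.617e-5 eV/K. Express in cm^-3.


Step 1: Compute kT = 8.617e-5 * 410 = 0.0353297 eV
Step 2: Exponent = -Eg/(2kT) = -0.59/(2*0.0353297) = -8.34992
Step 3: T^(3/2) = 410^1.5 = 8301.87
Step 4: ni = 5e15 * 8301.87 * exp(-8.34992) = 9.81e+15 cm^-3

9.81e+15


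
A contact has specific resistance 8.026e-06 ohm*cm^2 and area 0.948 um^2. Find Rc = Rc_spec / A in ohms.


Step 1: Convert area to cm^2: 0.948 um^2 = 9.4800e-09 cm^2
Step 2: Rc = Rc_spec / A = 8.026e-06 / 9.4800e-09
Step 3: Rc = 8.47e+02 ohms

8.47e+02


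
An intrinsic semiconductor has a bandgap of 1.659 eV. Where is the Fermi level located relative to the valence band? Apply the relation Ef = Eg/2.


Step 1: For an intrinsic semiconductor, the Fermi level sits at midgap.
Step 2: Ef = Eg / 2 = 1.659 / 2 = 0.8295 eV

0.8295


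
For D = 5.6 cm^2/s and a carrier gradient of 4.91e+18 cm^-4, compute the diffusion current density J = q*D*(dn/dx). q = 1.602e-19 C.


Step 1: J = q * D * (dn/dx)
Step 2: J = 1.602e-19 * 5.6 * 4.91e+18
Step 3: J = 4.40e+00 A/cm^2

4.40e+00


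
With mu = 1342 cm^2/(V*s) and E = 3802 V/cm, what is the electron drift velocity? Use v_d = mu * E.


Step 1: v_d = mu * E
Step 2: v_d = 1342 * 3802 = 5102284
Step 3: v_d = 5.10e+06 cm/s

5.10e+06


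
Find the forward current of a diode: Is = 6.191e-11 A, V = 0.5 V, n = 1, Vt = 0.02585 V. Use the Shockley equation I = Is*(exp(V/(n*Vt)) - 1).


Step 1: V/(n*Vt) = 0.5/(1*0.02585) = 19.3424
Step 2: exp(19.3424) = 2.5136e+08
Step 3: I = 6.191e-11 * (2.5136e+08 - 1) = 1.56e-02 A

1.56e-02


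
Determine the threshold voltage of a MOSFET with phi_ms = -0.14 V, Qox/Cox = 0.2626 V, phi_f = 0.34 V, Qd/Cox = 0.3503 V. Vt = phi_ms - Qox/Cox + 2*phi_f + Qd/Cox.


Step 1: Vt = phi_ms - Qox/Cox + 2*phi_f + Qd/Cox
Step 2: Vt = -0.14 - 0.2626 + 2*0.34 + 0.3503
Step 3: Vt = -0.14 - 0.2626 + 0.68 + 0.3503
Step 4: Vt = 0.6277 V

0.6277


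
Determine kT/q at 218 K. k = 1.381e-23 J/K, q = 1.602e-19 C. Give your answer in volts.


Step 1: kT = 1.381e-23 * 218 = 3.01058e-21 J
Step 2: Vt = kT/q = 3.01058e-21 / 1.602e-19
Step 3: Vt = 0.01879 V

0.01879


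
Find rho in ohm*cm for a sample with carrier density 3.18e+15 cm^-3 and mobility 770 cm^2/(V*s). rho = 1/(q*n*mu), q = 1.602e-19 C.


Step 1: sigma = q * n * mu = 1.602e-19 * 3.18e+15 * 770 = 3.92266e-01 S/cm
Step 2: rho = 1 / sigma = 1 / 3.92266e-01 = 2.549 ohm*cm

2.549


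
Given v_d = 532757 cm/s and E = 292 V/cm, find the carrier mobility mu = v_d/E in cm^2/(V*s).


Step 1: mu = v_d / E
Step 2: mu = 532757 / 292
Step 3: mu = 1824.51 cm^2/(V*s)

1824.51


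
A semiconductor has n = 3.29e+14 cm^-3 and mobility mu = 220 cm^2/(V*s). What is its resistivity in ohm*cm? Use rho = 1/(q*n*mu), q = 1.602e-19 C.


Step 1: sigma = q * n * mu = 1.602e-19 * 3.29e+14 * 220 = 1.15953e-02 S/cm
Step 2: rho = 1 / sigma = 1 / 1.15953e-02 = 86.24 ohm*cm

86.24


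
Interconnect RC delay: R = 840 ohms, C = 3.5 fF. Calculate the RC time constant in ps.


Step 1: tau = R * C
Step 2: tau = 840 * 3.5 fF = 840 * 3.5e-15 F
Step 3: tau = 2.94e-12 s = 2.94 ps

2.94


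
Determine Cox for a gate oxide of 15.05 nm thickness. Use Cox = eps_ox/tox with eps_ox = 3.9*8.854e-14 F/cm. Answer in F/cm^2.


Step 1: eps_ox = 3.9 * 8.854e-14 = 3.45306e-13 F/cm
Step 2: tox in cm = 15.05 nm * 1e-7 = 1.5050e-06 cm
Step 3: Cox = 3.45306e-13 / 1.5050e-06 = 2.29e-07 F/cm^2

2.29e-07


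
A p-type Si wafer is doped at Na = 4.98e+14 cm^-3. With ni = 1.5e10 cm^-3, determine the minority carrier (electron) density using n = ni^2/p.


Step 1: Majority hole concentration p ≈ Na = 4.98e+14 cm^-3
Step 2: n = ni^2 / Na = (1.5e10)^2 / 4.98e+14
Step 3: n = 4.52e+05 cm^-3

4.52e+05


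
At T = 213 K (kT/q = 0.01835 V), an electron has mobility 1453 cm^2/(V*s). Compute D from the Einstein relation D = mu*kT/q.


Step 1: D = mu * (kT/q)
Step 2: D = 1453 * 0.01835
Step 3: D = 26.66 cm^2/s

26.66


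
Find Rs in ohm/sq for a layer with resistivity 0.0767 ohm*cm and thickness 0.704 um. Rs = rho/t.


Step 1: Convert thickness to cm: t = 0.704 um = 7.0400e-05 cm
Step 2: Rs = rho / t = 0.0767 / 7.0400e-05
Step 3: Rs = 1089.5 ohm/sq

1089.5


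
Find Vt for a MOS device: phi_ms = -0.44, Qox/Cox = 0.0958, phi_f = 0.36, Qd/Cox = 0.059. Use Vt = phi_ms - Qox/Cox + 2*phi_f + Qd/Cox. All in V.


Step 1: Vt = phi_ms - Qox/Cox + 2*phi_f + Qd/Cox
Step 2: Vt = -0.44 - 0.0958 + 2*0.36 + 0.059
Step 3: Vt = -0.44 - 0.0958 + 0.72 + 0.059
Step 4: Vt = 0.2432 V

0.2432


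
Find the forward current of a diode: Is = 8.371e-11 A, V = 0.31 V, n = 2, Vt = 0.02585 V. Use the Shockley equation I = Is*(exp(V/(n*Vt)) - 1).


Step 1: V/(n*Vt) = 0.31/(2*0.02585) = 5.9961
Step 2: exp(5.9961) = 4.0186e+02
Step 3: I = 8.371e-11 * (4.0186e+02 - 1) = 3.36e-08 A

3.36e-08


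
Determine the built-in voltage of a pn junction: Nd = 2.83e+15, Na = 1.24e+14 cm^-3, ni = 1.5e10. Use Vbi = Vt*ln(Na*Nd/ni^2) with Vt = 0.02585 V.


Step 1: Compute Na*Nd/ni^2 = 1.24e+14 * 2.83e+15 / (1.5e10)^2 = 1.5596e+09
Step 2: ln(1.5596e+09) = 21.1677
Step 3: Vbi = 0.02585 * 21.1677 = 0.547 V

0.547


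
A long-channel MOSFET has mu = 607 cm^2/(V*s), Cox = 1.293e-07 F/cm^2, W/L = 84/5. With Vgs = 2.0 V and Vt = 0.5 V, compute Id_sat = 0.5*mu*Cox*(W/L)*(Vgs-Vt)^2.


Step 1: Overdrive voltage Vov = Vgs - Vt = 2.0 - 0.5 = 1.5 V
Step 2: W/L = 84/5 = 16.8
Step 3: Id = 0.5 * 607 * 1.293e-07 * 16.8 * 1.5^2
Step 4: Id = 1.48e-03 A

1.48e-03


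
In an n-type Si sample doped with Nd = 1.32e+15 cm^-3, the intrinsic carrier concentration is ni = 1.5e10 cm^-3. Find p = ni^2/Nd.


Step 1: Since Nd >> ni, n ≈ Nd = 1.32e+15 cm^-3
Step 2: p = ni^2 / n = (1.5e10)^2 / 1.32e+15
Step 3: p = 2.25e20 / 1.32e+15 = 1.70e+05 cm^-3

1.70e+05


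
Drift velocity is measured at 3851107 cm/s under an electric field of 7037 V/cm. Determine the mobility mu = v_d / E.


Step 1: mu = v_d / E
Step 2: mu = 3851107 / 7037
Step 3: mu = 547.27 cm^2/(V*s)

547.27


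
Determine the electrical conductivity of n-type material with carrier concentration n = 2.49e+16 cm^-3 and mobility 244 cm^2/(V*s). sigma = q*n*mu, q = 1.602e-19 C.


Step 1: sigma = q * n * mu
Step 2: sigma = 1.602e-19 * 2.49e+16 * 244
Step 3: sigma = 9.733e-01 S/cm

9.733e-01


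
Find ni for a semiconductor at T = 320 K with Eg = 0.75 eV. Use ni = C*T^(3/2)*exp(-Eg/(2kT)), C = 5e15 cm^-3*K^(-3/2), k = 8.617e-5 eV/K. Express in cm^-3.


Step 1: Compute kT = 8.617e-5 * 320 = 0.0275744 eV
Step 2: Exponent = -Eg/(2kT) = -0.75/(2*0.0275744) = -13.59957
Step 3: T^(3/2) = 320^1.5 = 5724.33
Step 4: ni = 5e15 * 5724.33 * exp(-13.59957) = 3.55e+13 cm^-3

3.55e+13


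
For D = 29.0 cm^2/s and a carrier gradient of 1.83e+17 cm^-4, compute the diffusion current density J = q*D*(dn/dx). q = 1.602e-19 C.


Step 1: J = q * D * (dn/dx)
Step 2: J = 1.602e-19 * 29.0 * 1.83e+17
Step 3: J = 8.50e-01 A/cm^2

8.50e-01


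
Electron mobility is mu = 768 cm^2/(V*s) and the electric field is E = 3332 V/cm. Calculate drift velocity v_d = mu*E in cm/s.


Step 1: v_d = mu * E
Step 2: v_d = 768 * 3332 = 2558976
Step 3: v_d = 2.56e+06 cm/s

2.56e+06


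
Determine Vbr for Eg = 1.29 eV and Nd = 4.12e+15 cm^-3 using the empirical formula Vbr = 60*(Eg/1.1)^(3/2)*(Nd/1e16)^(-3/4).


Step 1: Eg/1.1 = 1.29/1.1 = 1.172727
Step 2: (Eg/1.1)^1.5 = 1.172727^1.5 = 1.269976
Step 3: (Nd/1e16)^(-0.75) = (0.412)^(-0.75) = 1.944586
Step 4: Vbr = 60 * 1.269976 * 1.944586 = 148.2 V

148.2


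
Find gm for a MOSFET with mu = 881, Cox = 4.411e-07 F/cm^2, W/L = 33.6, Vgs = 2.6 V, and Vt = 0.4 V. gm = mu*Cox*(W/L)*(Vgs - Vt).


Step 1: Vov = Vgs - Vt = 2.6 - 0.4 = 2.2 V
Step 2: gm = mu * Cox * (W/L) * Vov
Step 3: gm = 881 * 4.411e-07 * 33.6 * 2.2 = 2.87e-02 S

2.87e-02


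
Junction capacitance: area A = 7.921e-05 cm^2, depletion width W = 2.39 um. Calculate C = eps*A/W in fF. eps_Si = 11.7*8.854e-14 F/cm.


Step 1: eps_Si = 11.7 * 8.854e-14 = 1.035918e-12 F/cm
Step 2: W in cm = 2.39 * 1e-4 = 2.39e-04 cm
Step 3: C = 1.035918e-12 * 7.921e-05 / 2.39e-04 = 3.433266e-13 F
Step 4: C = 343.33 fF

343.33


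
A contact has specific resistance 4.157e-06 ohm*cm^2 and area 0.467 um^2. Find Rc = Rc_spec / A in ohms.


Step 1: Convert area to cm^2: 0.467 um^2 = 4.6700e-09 cm^2
Step 2: Rc = Rc_spec / A = 4.157e-06 / 4.6700e-09
Step 3: Rc = 8.90e+02 ohms

8.90e+02


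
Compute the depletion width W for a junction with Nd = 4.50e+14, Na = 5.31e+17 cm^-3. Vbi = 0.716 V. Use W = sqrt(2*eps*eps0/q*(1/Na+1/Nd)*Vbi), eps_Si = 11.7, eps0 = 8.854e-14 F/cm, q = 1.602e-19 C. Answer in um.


Step 1: 1/Na + 1/Nd = 1/5.31e+17 + 1/4.50e+14 = 2.22411e-15
Step 2: 2*eps*eps0/q = 2*11.7*8.854e-14/1.602e-19 = 1.293281e+07
Step 3: W^2 = 1.293281e+07 * 2.22411e-15 * 0.716 = 2.05950e-08
Step 4: W = sqrt(2.05950e-08) = 1.435e-04 cm = 1.435 um

1.435


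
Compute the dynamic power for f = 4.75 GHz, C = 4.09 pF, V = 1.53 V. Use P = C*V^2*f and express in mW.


Step 1: V^2 = 1.53^2 = 2.3409 V^2
Step 2: P = C*V^2*f = 4.09e-12 F * 2.3409 * 4.75e9 Hz
Step 3: P = 4.547783475e-02 W
Step 4: P = 45.478 mW

45.478


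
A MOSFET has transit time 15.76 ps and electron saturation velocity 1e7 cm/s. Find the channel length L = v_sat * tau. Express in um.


Step 1: tau in seconds = 15.76 ps * 1e-12 = 1.5760e-11 s
Step 2: L = v_sat * tau = 1e7 * 1.5760e-11 = 1.5760e-04 cm
Step 3: L in um = 1.5760e-04 * 1e4 = 1.576 um

1.576


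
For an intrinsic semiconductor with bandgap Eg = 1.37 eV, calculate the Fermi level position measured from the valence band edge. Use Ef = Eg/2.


Step 1: For an intrinsic semiconductor, the Fermi level sits at midgap.
Step 2: Ef = Eg / 2 = 1.37 / 2 = 0.685 eV

0.685


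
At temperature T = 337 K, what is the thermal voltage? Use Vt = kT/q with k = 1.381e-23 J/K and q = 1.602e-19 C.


Step 1: kT = 1.381e-23 * 337 = 4.65397e-21 J
Step 2: Vt = kT/q = 4.65397e-21 / 1.602e-19
Step 3: Vt = 0.02905 V

0.02905


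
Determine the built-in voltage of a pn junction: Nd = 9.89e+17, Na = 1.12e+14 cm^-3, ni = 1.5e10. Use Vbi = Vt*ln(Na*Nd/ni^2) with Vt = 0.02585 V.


Step 1: Compute Na*Nd/ni^2 = 1.12e+14 * 9.89e+17 / (1.5e10)^2 = 4.9230e+11
Step 2: ln(4.9230e+11) = 26.9224
Step 3: Vbi = 0.02585 * 26.9224 = 0.696 V

0.696


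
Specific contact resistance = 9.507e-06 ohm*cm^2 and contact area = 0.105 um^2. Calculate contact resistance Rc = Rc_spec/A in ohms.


Step 1: Convert area to cm^2: 0.105 um^2 = 1.0500e-09 cm^2
Step 2: Rc = Rc_spec / A = 9.507e-06 / 1.0500e-09
Step 3: Rc = 9.05e+03 ohms

9.05e+03


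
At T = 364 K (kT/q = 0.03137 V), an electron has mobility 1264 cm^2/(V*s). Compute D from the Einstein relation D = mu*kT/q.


Step 1: D = mu * (kT/q)
Step 2: D = 1264 * 0.03137
Step 3: D = 39.65 cm^2/s

39.65


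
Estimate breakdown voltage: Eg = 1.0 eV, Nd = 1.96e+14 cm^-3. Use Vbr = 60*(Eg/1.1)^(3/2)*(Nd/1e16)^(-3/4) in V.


Step 1: Eg/1.1 = 1.0/1.1 = 0.909091
Step 2: (Eg/1.1)^1.5 = 0.909091^1.5 = 0.866784
Step 3: (Nd/1e16)^(-0.75) = (0.0196)^(-0.75) = 19.090089
Step 4: Vbr = 60 * 0.866784 * 19.090089 = 992.8 V

992.8


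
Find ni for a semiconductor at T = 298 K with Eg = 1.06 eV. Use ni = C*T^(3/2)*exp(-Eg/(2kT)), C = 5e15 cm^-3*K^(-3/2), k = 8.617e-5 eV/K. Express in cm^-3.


Step 1: Compute kT = 8.617e-5 * 298 = 0.02567866 eV
Step 2: Exponent = -Eg/(2kT) = -1.06/(2*0.02567866) = -20.63971
Step 3: T^(3/2) = 298^1.5 = 5144.28
Step 4: ni = 5e15 * 5144.28 * exp(-20.63971) = 2.80e+10 cm^-3

2.80e+10


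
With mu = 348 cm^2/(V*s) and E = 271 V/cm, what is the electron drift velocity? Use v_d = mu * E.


Step 1: v_d = mu * E
Step 2: v_d = 348 * 271 = 94308
Step 3: v_d = 9.43e+04 cm/s

9.43e+04


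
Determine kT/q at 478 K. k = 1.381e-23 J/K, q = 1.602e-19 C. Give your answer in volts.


Step 1: kT = 1.381e-23 * 478 = 6.60118e-21 J
Step 2: Vt = kT/q = 6.60118e-21 / 1.602e-19
Step 3: Vt = 0.04121 V

0.04121


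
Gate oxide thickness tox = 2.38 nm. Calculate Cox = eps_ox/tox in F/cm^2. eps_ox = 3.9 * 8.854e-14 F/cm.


Step 1: eps_ox = 3.9 * 8.854e-14 = 3.45306e-13 F/cm
Step 2: tox in cm = 2.38 nm * 1e-7 = 2.3800e-07 cm
Step 3: Cox = 3.45306e-13 / 2.3800e-07 = 1.45e-06 F/cm^2

1.45e-06


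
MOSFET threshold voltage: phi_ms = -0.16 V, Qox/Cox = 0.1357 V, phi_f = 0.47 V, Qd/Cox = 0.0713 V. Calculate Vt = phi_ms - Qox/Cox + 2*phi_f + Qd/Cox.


Step 1: Vt = phi_ms - Qox/Cox + 2*phi_f + Qd/Cox
Step 2: Vt = -0.16 - 0.1357 + 2*0.47 + 0.0713
Step 3: Vt = -0.16 - 0.1357 + 0.94 + 0.0713
Step 4: Vt = 0.7156 V

0.7156


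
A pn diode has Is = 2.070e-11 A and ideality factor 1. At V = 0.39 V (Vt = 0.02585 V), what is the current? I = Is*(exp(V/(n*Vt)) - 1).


Step 1: V/(n*Vt) = 0.39/(1*0.02585) = 15.0870
Step 2: exp(15.0870) = 3.5662e+06
Step 3: I = 2.070e-11 * (3.5662e+06 - 1) = 7.38e-05 A

7.38e-05


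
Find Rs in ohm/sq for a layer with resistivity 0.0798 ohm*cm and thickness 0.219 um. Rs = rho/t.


Step 1: Convert thickness to cm: t = 0.219 um = 2.1900e-05 cm
Step 2: Rs = rho / t = 0.0798 / 2.1900e-05
Step 3: Rs = 3643.8 ohm/sq

3643.8


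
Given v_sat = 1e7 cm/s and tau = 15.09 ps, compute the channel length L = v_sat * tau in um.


Step 1: tau in seconds = 15.09 ps * 1e-12 = 1.5090e-11 s
Step 2: L = v_sat * tau = 1e7 * 1.5090e-11 = 1.5090e-04 cm
Step 3: L in um = 1.5090e-04 * 1e4 = 1.509 um

1.509


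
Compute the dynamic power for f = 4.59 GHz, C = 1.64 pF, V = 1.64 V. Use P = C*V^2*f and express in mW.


Step 1: V^2 = 1.64^2 = 2.6896 V^2
Step 2: P = C*V^2*f = 1.64e-12 F * 2.6896 * 4.59e9 Hz
Step 3: P = 2.024623296e-02 W
Step 4: P = 20.246 mW

20.246


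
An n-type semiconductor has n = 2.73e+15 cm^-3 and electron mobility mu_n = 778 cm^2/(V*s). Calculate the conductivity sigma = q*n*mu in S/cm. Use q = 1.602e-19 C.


Step 1: sigma = q * n * mu
Step 2: sigma = 1.602e-19 * 2.73e+15 * 778
Step 3: sigma = 3.403e-01 S/cm

3.403e-01


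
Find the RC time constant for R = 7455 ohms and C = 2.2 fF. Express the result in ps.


Step 1: tau = R * C
Step 2: tau = 7455 * 2.2 fF = 7455 * 2.2e-15 F
Step 3: tau = 1.6401e-11 s = 16.401 ps

16.401


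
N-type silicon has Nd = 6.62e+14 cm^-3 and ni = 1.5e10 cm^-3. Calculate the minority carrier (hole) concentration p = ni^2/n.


Step 1: Since Nd >> ni, n ≈ Nd = 6.62e+14 cm^-3
Step 2: p = ni^2 / n = (1.5e10)^2 / 6.62e+14
Step 3: p = 2.25e20 / 6.62e+14 = 3.40e+05 cm^-3

3.40e+05


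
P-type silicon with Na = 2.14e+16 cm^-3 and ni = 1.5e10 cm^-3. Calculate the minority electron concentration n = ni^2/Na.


Step 1: Majority hole concentration p ≈ Na = 2.14e+16 cm^-3
Step 2: n = ni^2 / Na = (1.5e10)^2 / 2.14e+16
Step 3: n = 1.05e+04 cm^-3

1.05e+04


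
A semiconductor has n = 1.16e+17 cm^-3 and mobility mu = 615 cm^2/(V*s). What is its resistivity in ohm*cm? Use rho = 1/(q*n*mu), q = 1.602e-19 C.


Step 1: sigma = q * n * mu = 1.602e-19 * 1.16e+17 * 615 = 1.14287e+01 S/cm
Step 2: rho = 1 / sigma = 1 / 1.14287e+01 = 0.0875 ohm*cm

0.0875


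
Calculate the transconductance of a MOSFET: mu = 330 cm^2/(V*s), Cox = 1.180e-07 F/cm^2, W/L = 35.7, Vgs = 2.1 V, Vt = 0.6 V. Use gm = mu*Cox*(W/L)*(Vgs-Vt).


Step 1: Vov = Vgs - Vt = 2.1 - 0.6 = 1.5 V
Step 2: gm = mu * Cox * (W/L) * Vov
Step 3: gm = 330 * 1.180e-07 * 35.7 * 1.5 = 2.09e-03 S

2.09e-03


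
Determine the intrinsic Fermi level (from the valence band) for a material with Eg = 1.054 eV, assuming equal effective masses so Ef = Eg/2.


Step 1: For an intrinsic semiconductor, the Fermi level sits at midgap.
Step 2: Ef = Eg / 2 = 1.054 / 2 = 0.527 eV

0.527


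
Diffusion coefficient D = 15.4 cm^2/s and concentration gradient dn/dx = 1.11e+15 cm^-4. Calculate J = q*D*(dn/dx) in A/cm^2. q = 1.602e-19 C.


Step 1: J = q * D * (dn/dx)
Step 2: J = 1.602e-19 * 15.4 * 1.11e+15
Step 3: J = 2.74e-03 A/cm^2

2.74e-03


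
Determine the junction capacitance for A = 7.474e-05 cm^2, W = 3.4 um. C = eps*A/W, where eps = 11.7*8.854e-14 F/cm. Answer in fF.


Step 1: eps_Si = 11.7 * 8.854e-14 = 1.035918e-12 F/cm
Step 2: W in cm = 3.4 * 1e-4 = 3.40e-04 cm
Step 3: C = 1.035918e-12 * 7.474e-05 / 3.40e-04 = 2.277192e-13 F
Step 4: C = 227.72 fF

227.72


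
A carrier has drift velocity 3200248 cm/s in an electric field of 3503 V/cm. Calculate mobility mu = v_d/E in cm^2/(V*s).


Step 1: mu = v_d / E
Step 2: mu = 3200248 / 3503
Step 3: mu = 913.57 cm^2/(V*s)

913.57


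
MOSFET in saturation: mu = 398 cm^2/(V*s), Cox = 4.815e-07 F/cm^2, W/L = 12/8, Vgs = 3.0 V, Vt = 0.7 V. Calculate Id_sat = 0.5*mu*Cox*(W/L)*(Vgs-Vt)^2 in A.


Step 1: Overdrive voltage Vov = Vgs - Vt = 3.0 - 0.7 = 2.3 V
Step 2: W/L = 12/8 = 1.5
Step 3: Id = 0.5 * 398 * 4.815e-07 * 1.5 * 2.3^2
Step 4: Id = 7.60e-04 A

7.60e-04


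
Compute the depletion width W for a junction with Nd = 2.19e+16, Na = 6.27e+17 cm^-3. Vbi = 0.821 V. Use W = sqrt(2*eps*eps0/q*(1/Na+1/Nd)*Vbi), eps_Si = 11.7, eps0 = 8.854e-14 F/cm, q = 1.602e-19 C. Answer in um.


Step 1: 1/Na + 1/Nd = 1/6.27e+17 + 1/2.19e+16 = 4.72570e-17
Step 2: 2*eps*eps0/q = 2*11.7*8.854e-14/1.602e-19 = 1.293281e+07
Step 3: W^2 = 1.293281e+07 * 4.72570e-17 * 0.821 = 5.01767e-10
Step 4: W = sqrt(5.01767e-10) = 2.240e-05 cm = 0.224 um

0.224


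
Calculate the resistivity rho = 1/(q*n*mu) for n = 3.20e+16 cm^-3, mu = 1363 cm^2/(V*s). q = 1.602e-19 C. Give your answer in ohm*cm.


Step 1: sigma = q * n * mu = 1.602e-19 * 3.20e+16 * 1363 = 6.98728e+00 S/cm
Step 2: rho = 1 / sigma = 1 / 6.98728e+00 = 0.1431 ohm*cm

0.1431


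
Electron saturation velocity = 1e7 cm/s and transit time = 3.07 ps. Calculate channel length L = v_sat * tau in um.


Step 1: tau in seconds = 3.07 ps * 1e-12 = 3.0700e-12 s
Step 2: L = v_sat * tau = 1e7 * 3.0700e-12 = 3.0700e-05 cm
Step 3: L in um = 3.0700e-05 * 1e4 = 0.307 um

0.307


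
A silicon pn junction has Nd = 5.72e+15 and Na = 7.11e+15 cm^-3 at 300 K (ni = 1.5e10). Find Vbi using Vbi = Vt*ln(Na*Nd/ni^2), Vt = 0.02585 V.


Step 1: Compute Na*Nd/ni^2 = 7.11e+15 * 5.72e+15 / (1.5e10)^2 = 1.8075e+11
Step 2: ln(1.8075e+11) = 25.9204
Step 3: Vbi = 0.02585 * 25.9204 = 0.67 V

0.67


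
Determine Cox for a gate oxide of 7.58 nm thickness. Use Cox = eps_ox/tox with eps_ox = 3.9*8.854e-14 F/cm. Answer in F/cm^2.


Step 1: eps_ox = 3.9 * 8.854e-14 = 3.45306e-13 F/cm
Step 2: tox in cm = 7.58 nm * 1e-7 = 7.5800e-07 cm
Step 3: Cox = 3.45306e-13 / 7.5800e-07 = 4.56e-07 F/cm^2

4.56e-07


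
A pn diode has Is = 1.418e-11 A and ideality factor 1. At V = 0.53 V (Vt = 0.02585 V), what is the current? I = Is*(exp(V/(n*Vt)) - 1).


Step 1: V/(n*Vt) = 0.53/(1*0.02585) = 20.5029
Step 2: exp(20.5029) = 8.0223e+08
Step 3: I = 1.418e-11 * (8.0223e+08 - 1) = 1.14e-02 A

1.14e-02


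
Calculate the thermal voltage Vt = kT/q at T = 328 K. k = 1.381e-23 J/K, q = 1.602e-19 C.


Step 1: kT = 1.381e-23 * 328 = 4.52968e-21 J
Step 2: Vt = kT/q = 4.52968e-21 / 1.602e-19
Step 3: Vt = 0.02828 V

0.02828


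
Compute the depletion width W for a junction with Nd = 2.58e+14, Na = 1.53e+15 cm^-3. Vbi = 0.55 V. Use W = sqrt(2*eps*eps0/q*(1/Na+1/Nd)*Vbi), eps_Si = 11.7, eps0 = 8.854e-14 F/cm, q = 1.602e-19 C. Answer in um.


Step 1: 1/Na + 1/Nd = 1/1.53e+15 + 1/2.58e+14 = 4.52956e-15
Step 2: 2*eps*eps0/q = 2*11.7*8.854e-14/1.602e-19 = 1.293281e+07
Step 3: W^2 = 1.293281e+07 * 4.52956e-15 * 0.55 = 3.22190e-08
Step 4: W = sqrt(3.22190e-08) = 1.795e-04 cm = 1.795 um

1.795


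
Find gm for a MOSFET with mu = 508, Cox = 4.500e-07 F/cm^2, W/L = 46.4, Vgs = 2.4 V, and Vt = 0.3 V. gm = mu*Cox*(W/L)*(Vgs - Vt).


Step 1: Vov = Vgs - Vt = 2.4 - 0.3 = 2.1 V
Step 2: gm = mu * Cox * (W/L) * Vov
Step 3: gm = 508 * 4.500e-07 * 46.4 * 2.1 = 2.23e-02 S

2.23e-02


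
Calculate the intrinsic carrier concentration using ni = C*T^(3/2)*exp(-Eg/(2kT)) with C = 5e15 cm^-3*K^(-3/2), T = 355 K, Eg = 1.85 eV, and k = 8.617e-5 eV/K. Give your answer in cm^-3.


Step 1: Compute kT = 8.617e-5 * 355 = 0.03059035 eV
Step 2: Exponent = -Eg/(2kT) = -1.85/(2*0.03059035) = -30.23829
Step 3: T^(3/2) = 355^1.5 = 6688.71
Step 4: ni = 5e15 * 6688.71 * exp(-30.23829) = 2.47e+06 cm^-3

2.47e+06


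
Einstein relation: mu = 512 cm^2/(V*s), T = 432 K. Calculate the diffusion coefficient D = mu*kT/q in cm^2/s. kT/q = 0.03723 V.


Step 1: D = mu * (kT/q)
Step 2: D = 512 * 0.03723
Step 3: D = 19.06 cm^2/s

19.06


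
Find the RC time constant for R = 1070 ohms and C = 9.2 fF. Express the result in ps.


Step 1: tau = R * C
Step 2: tau = 1070 * 9.2 fF = 1070 * 9.2e-15 F
Step 3: tau = 9.844e-12 s = 9.844 ps

9.844


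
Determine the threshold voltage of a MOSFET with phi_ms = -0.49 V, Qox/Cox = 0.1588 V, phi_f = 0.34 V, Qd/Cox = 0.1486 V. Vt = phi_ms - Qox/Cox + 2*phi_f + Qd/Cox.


Step 1: Vt = phi_ms - Qox/Cox + 2*phi_f + Qd/Cox
Step 2: Vt = -0.49 - 0.1588 + 2*0.34 + 0.1486
Step 3: Vt = -0.49 - 0.1588 + 0.68 + 0.1486
Step 4: Vt = 0.1798 V

0.1798


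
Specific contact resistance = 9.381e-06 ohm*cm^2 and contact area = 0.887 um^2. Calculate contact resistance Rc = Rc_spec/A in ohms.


Step 1: Convert area to cm^2: 0.887 um^2 = 8.8700e-09 cm^2
Step 2: Rc = Rc_spec / A = 9.381e-06 / 8.8700e-09
Step 3: Rc = 1.06e+03 ohms

1.06e+03


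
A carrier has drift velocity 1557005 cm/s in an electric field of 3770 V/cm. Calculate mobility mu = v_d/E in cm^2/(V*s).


Step 1: mu = v_d / E
Step 2: mu = 1557005 / 3770
Step 3: mu = 413.0 cm^2/(V*s)

413.0


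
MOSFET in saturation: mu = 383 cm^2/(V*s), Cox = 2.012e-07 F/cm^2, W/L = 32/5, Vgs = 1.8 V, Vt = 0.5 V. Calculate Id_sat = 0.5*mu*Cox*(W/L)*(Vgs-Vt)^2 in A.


Step 1: Overdrive voltage Vov = Vgs - Vt = 1.8 - 0.5 = 1.3 V
Step 2: W/L = 32/5 = 6.4
Step 3: Id = 0.5 * 383 * 2.012e-07 * 6.4 * 1.3^2
Step 4: Id = 4.17e-04 A

4.17e-04


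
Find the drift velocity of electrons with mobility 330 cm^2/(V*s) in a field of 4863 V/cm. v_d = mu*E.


Step 1: v_d = mu * E
Step 2: v_d = 330 * 4863 = 1604790
Step 3: v_d = 1.60e+06 cm/s

1.60e+06


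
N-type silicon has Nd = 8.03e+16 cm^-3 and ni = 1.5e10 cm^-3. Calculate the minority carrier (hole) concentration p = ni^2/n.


Step 1: Since Nd >> ni, n ≈ Nd = 8.03e+16 cm^-3
Step 2: p = ni^2 / n = (1.5e10)^2 / 8.03e+16
Step 3: p = 2.25e20 / 8.03e+16 = 2.80e+03 cm^-3

2.80e+03


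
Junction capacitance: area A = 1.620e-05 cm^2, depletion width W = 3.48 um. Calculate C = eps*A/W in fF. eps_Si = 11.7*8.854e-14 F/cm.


Step 1: eps_Si = 11.7 * 8.854e-14 = 1.035918e-12 F/cm
Step 2: W in cm = 3.48 * 1e-4 = 3.48e-04 cm
Step 3: C = 1.035918e-12 * 1.620e-05 / 3.48e-04 = 4.822377e-14 F
Step 4: C = 48.22 fF

48.22


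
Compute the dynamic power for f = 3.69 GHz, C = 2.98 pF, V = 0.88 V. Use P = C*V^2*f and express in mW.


Step 1: V^2 = 0.88^2 = 0.7744 V^2
Step 2: P = C*V^2*f = 2.98e-12 F * 0.7744 * 3.69e9 Hz
Step 3: P = 8.51545728e-03 W
Step 4: P = 8.515 mW

8.515


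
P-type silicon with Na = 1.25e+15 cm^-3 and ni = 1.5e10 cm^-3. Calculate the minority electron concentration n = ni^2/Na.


Step 1: Majority hole concentration p ≈ Na = 1.25e+15 cm^-3
Step 2: n = ni^2 / Na = (1.5e10)^2 / 1.25e+15
Step 3: n = 1.80e+05 cm^-3

1.80e+05


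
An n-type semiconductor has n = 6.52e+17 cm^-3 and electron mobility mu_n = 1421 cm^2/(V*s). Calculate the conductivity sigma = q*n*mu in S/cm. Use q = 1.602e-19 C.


Step 1: sigma = q * n * mu
Step 2: sigma = 1.602e-19 * 6.52e+17 * 1421
Step 3: sigma = 1.484e+02 S/cm

1.484e+02


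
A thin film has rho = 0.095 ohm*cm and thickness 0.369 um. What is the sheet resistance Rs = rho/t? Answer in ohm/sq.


Step 1: Convert thickness to cm: t = 0.369 um = 3.6900e-05 cm
Step 2: Rs = rho / t = 0.095 / 3.6900e-05
Step 3: Rs = 2574.5 ohm/sq

2574.5


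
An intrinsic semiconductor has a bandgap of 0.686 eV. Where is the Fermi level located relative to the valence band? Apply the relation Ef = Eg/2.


Step 1: For an intrinsic semiconductor, the Fermi level sits at midgap.
Step 2: Ef = Eg / 2 = 0.686 / 2 = 0.343 eV

0.343


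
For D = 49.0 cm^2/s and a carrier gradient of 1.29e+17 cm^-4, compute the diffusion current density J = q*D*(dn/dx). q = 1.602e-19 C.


Step 1: J = q * D * (dn/dx)
Step 2: J = 1.602e-19 * 49.0 * 1.29e+17
Step 3: J = 1.01e+00 A/cm^2

1.01e+00


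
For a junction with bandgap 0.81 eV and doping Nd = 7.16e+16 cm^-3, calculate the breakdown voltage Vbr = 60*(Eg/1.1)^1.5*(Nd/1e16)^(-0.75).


Step 1: Eg/1.1 = 0.81/1.1 = 0.736364
Step 2: (Eg/1.1)^1.5 = 0.736364^1.5 = 0.631886
Step 3: (Nd/1e16)^(-0.75) = (7.16)^(-0.75) = 0.228463
Step 4: Vbr = 60 * 0.631886 * 0.228463 = 8.7 V

8.7


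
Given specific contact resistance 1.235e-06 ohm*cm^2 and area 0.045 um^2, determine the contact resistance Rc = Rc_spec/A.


Step 1: Convert area to cm^2: 0.045 um^2 = 4.5000e-10 cm^2
Step 2: Rc = Rc_spec / A = 1.235e-06 / 4.5000e-10
Step 3: Rc = 2.74e+03 ohms

2.74e+03


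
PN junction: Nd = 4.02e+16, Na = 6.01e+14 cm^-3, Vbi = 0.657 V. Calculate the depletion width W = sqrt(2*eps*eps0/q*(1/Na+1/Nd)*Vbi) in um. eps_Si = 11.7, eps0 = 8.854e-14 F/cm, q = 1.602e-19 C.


Step 1: 1/Na + 1/Nd = 1/6.01e+14 + 1/4.02e+16 = 1.68877e-15
Step 2: 2*eps*eps0/q = 2*11.7*8.854e-14/1.602e-19 = 1.293281e+07
Step 3: W^2 = 1.293281e+07 * 1.68877e-15 * 0.657 = 1.43492e-08
Step 4: W = sqrt(1.43492e-08) = 1.198e-04 cm = 1.198 um

1.198


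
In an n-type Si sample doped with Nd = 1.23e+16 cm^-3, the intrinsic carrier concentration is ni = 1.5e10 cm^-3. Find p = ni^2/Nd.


Step 1: Since Nd >> ni, n ≈ Nd = 1.23e+16 cm^-3
Step 2: p = ni^2 / n = (1.5e10)^2 / 1.23e+16
Step 3: p = 2.25e20 / 1.23e+16 = 1.83e+04 cm^-3

1.83e+04


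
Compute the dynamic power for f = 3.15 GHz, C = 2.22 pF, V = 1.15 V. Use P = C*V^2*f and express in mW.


Step 1: V^2 = 1.15^2 = 1.3225 V^2
Step 2: P = C*V^2*f = 2.22e-12 F * 1.3225 * 3.15e9 Hz
Step 3: P = 9.2482425e-03 W
Step 4: P = 9.248 mW

9.248


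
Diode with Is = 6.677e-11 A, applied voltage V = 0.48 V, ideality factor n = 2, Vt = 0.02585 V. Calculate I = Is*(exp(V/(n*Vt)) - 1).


Step 1: V/(n*Vt) = 0.48/(2*0.02585) = 9.2843
Step 2: exp(9.2843) = 1.0768e+04
Step 3: I = 6.677e-11 * (1.0768e+04 - 1) = 7.19e-07 A

7.19e-07


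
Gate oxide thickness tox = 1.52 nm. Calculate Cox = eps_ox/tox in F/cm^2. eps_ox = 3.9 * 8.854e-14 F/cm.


Step 1: eps_ox = 3.9 * 8.854e-14 = 3.45306e-13 F/cm
Step 2: tox in cm = 1.52 nm * 1e-7 = 1.5200e-07 cm
Step 3: Cox = 3.45306e-13 / 1.5200e-07 = 2.27e-06 F/cm^2

2.27e-06


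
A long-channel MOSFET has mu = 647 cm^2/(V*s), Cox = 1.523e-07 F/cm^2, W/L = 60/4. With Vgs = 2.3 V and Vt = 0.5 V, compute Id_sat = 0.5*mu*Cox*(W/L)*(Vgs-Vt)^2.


Step 1: Overdrive voltage Vov = Vgs - Vt = 2.3 - 0.5 = 1.8 V
Step 2: W/L = 60/4 = 15
Step 3: Id = 0.5 * 647 * 1.523e-07 * 15 * 1.8^2
Step 4: Id = 2.39e-03 A

2.39e-03


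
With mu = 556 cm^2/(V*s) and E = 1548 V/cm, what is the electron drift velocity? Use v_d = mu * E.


Step 1: v_d = mu * E
Step 2: v_d = 556 * 1548 = 860688
Step 3: v_d = 8.61e+05 cm/s

8.61e+05
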